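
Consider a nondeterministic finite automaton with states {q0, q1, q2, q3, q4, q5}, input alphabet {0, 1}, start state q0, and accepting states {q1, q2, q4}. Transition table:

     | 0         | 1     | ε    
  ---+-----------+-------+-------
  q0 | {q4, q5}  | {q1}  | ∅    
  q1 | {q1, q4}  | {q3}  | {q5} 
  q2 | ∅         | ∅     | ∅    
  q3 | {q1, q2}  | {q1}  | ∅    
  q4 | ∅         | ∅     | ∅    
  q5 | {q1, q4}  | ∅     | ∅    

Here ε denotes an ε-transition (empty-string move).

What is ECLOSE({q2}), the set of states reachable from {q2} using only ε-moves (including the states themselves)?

Begin with {q2}.
No ε-moves leave this set, so the closure equals the set itself.

{q2}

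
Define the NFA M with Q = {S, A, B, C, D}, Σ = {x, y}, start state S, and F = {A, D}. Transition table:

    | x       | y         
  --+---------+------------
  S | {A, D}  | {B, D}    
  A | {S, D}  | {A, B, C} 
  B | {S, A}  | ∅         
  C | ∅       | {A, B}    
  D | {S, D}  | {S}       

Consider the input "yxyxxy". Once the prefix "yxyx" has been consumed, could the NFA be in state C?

No

Start in {S}.
Read 'y': S→{B, D}; now {B, D}.
Read 'x': B→{S, A}, D→{S, D}; now {S, A, D}.
Read 'y': S→{B, D}, A→{A, B, C}, D→{S}; now {S, A, B, C, D}.
Read 'x': S→{A, D}, A→{S, D}, B→{S, A}, C→∅, D→{S, D}; now {S, A, D}.
State C is not in {S, A, D}.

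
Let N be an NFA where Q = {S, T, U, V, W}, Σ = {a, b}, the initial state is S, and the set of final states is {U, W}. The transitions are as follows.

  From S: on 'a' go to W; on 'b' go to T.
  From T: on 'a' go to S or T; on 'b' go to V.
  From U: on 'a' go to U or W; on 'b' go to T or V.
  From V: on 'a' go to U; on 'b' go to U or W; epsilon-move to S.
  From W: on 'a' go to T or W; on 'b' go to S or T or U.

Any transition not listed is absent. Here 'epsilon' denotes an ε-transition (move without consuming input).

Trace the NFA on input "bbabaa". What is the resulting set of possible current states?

{S, T, U, W}

Start in {S}.
Read 'b': {S} → {T}.
Read 'b': {T} → {S, V}.
Read 'a': {S, V} → {U, W}.
Read 'b': {U, W} → {S, T, U, V}.
Read 'a': {S, T, U, V} → {S, T, U, W}.
Read 'a': {S, T, U, W} → {S, T, U, W}.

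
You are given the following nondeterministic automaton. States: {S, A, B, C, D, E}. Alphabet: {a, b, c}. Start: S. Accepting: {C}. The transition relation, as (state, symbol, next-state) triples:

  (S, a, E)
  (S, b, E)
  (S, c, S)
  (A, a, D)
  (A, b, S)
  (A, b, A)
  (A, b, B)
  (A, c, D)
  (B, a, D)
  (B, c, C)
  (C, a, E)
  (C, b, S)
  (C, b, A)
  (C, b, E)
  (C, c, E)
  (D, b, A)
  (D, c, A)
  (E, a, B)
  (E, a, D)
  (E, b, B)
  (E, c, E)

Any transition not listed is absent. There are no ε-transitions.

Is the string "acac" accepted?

Yes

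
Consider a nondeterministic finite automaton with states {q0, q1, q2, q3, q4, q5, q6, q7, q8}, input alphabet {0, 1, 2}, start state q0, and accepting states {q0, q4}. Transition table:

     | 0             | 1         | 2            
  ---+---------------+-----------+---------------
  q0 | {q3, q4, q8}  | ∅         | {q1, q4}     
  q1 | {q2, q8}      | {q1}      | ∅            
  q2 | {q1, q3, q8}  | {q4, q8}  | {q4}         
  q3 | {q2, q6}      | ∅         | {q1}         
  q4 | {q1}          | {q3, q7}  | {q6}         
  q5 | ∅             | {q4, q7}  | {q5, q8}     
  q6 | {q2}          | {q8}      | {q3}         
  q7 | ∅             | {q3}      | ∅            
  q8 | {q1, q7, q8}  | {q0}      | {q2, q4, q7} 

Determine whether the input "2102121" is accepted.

Start in {q0}.
Read '2': q0→{q1, q4}; now {q1, q4}.
Read '1': q1→{q1}, q4→{q3, q7}; now {q1, q3, q7}.
Read '0': q1→{q2, q8}, q3→{q2, q6}, q7→∅; now {q2, q6, q8}.
Read '2': q2→{q4}, q6→{q3}, q8→{q2, q4, q7}; now {q2, q3, q4, q7}.
Read '1': q2→{q4, q8}, q3→∅, q4→{q3, q7}, q7→{q3}; now {q3, q4, q7, q8}.
Read '2': q3→{q1}, q4→{q6}, q7→∅, q8→{q2, q4, q7}; now {q1, q2, q4, q6, q7}.
Read '1': q1→{q1}, q2→{q4, q8}, q4→{q3, q7}, q6→{q8}, q7→{q3}; now {q1, q3, q4, q7, q8}.
The final set {q1, q3, q4, q7, q8} contains the accepting state q4.

Yes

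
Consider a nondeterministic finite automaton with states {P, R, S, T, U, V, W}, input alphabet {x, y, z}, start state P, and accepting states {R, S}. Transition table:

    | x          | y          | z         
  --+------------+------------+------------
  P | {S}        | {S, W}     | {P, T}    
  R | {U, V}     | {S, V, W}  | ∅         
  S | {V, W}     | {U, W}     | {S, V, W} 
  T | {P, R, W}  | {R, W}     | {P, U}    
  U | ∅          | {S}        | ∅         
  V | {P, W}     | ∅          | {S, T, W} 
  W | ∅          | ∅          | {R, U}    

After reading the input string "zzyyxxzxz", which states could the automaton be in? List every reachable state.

{P, R, S, T, U, V, W}

Start in {P}.
Read 'z': {P} → {P, T}.
Read 'z': {P, T} → {P, T, U}.
Read 'y': {P, T, U} → {R, S, W}.
Read 'y': {R, S, W} → {S, U, V, W}.
Read 'x': {S, U, V, W} → {P, V, W}.
Read 'x': {P, V, W} → {P, S, W}.
Read 'z': {P, S, W} → {P, R, S, T, U, V, W}.
Read 'x': {P, R, S, T, U, V, W} → {P, R, S, U, V, W}.
Read 'z': {P, R, S, U, V, W} → {P, R, S, T, U, V, W}.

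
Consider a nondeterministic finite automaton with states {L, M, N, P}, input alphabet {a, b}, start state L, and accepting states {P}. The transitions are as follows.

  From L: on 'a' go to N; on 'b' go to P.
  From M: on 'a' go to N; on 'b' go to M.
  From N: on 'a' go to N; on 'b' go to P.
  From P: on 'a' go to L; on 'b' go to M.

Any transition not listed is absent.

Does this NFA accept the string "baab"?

Yes

Start in {L}.
Read 'b': {L} → {P}.
Read 'a': {P} → {L}.
Read 'a': {L} → {N}.
Read 'b': {N} → {P}.
The final set {P} contains the accepting state P.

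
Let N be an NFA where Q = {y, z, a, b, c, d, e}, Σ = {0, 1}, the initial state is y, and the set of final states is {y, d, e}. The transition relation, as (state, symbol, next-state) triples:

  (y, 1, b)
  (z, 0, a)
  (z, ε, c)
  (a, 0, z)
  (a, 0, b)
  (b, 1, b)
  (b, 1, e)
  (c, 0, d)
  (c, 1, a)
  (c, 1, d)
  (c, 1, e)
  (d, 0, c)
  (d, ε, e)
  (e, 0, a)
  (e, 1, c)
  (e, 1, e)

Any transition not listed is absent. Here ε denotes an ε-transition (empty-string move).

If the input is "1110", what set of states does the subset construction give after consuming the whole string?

Start in {y}.
Read '1': y→{b}; now {b}.
Read '1': b→{b, e}; now {b, e}.
Read '1': b→{b, e}, e→{c, e}; now {b, c, e}.
Read '0': b→∅, c→{d}, e→{a}; union {a, d}; ε-closure = {a, d, e}.

{a, d, e}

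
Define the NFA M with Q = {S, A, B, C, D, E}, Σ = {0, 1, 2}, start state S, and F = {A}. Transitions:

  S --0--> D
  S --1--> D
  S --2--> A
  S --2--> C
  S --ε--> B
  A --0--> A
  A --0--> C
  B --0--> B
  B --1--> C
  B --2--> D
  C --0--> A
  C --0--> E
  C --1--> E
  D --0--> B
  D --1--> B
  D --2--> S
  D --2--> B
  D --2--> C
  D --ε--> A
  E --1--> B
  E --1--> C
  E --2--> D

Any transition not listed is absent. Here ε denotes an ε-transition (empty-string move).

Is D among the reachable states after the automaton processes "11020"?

No

Start: ε-closure({S}) = {S, B}.
Read '1': {S, B} → {A, C, D}.
Read '1': {A, C, D} → {B, E}.
Read '0': {B, E} → {B}.
Read '2': {B} → {A, D}.
Read '0': {A, D} → {A, B, C}.
State D is not in {A, B, C}.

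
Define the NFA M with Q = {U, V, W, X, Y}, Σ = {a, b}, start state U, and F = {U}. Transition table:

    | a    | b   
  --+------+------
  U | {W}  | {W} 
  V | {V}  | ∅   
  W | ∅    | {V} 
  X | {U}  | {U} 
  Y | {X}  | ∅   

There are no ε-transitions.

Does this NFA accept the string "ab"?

No

Start in {U}.
Read 'a': U→{W}; now {W}.
Read 'b': W→{V}; now {V}.
The final set {V} contains no accepting state.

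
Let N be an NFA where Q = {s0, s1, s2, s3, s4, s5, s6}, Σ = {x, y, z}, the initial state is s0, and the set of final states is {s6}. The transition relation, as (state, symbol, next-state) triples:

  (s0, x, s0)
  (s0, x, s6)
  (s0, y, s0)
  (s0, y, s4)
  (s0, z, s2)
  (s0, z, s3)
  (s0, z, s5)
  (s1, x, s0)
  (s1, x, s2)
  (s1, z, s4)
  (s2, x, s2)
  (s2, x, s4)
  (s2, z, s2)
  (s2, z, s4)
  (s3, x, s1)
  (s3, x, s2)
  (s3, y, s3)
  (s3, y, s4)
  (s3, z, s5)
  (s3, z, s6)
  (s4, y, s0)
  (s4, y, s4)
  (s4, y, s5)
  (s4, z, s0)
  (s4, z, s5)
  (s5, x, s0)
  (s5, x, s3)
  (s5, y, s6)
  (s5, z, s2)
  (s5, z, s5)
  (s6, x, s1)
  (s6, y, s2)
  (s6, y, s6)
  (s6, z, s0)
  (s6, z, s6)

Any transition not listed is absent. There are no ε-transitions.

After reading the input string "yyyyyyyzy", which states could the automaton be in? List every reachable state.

{s0, s2, s3, s4, s5, s6}

Start in {s0}.
Read 'y': s0→{s0, s4}; now {s0, s4}.
Read 'y': s0→{s0, s4}, s4→{s0, s4, s5}; now {s0, s4, s5}.
Read 'y': s0→{s0, s4}, s4→{s0, s4, s5}, s5→{s6}; now {s0, s4, s5, s6}.
Read 'y': s0→{s0, s4}, s4→{s0, s4, s5}, s5→{s6}, s6→{s2, s6}; now {s0, s2, s4, s5, s6}.
Read 'y': s0→{s0, s4}, s2→∅, s4→{s0, s4, s5}, s5→{s6}, s6→{s2, s6}; now {s0, s2, s4, s5, s6}.
Read 'y': s0→{s0, s4}, s2→∅, s4→{s0, s4, s5}, s5→{s6}, s6→{s2, s6}; now {s0, s2, s4, s5, s6}.
Read 'y': s0→{s0, s4}, s2→∅, s4→{s0, s4, s5}, s5→{s6}, s6→{s2, s6}; now {s0, s2, s4, s5, s6}.
Read 'z': s0→{s2, s3, s5}, s2→{s2, s4}, s4→{s0, s5}, s5→{s2, s5}, s6→{s0, s6}; now {s0, s2, s3, s4, s5, s6}.
Read 'y': s0→{s0, s4}, s2→∅, s3→{s3, s4}, s4→{s0, s4, s5}, s5→{s6}, s6→{s2, s6}; now {s0, s2, s3, s4, s5, s6}.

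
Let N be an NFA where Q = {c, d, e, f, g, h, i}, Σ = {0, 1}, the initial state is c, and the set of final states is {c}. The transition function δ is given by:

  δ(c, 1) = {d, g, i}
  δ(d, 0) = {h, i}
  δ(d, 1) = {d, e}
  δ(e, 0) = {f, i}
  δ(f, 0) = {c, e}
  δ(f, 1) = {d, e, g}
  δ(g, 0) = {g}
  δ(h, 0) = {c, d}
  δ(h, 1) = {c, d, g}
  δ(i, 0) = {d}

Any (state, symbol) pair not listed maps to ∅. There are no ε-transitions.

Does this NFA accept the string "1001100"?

Yes

Start in {c}.
Read '1': {c} → {d, g, i}.
Read '0': {d, g, i} → {d, g, h, i}.
Read '0': {d, g, h, i} → {c, d, g, h, i}.
Read '1': {c, d, g, h, i} → {c, d, e, g, i}.
Read '1': {c, d, e, g, i} → {d, e, g, i}.
Read '0': {d, e, g, i} → {d, f, g, h, i}.
Read '0': {d, f, g, h, i} → {c, d, e, g, h, i}.
The final set {c, d, e, g, h, i} contains the accepting state c.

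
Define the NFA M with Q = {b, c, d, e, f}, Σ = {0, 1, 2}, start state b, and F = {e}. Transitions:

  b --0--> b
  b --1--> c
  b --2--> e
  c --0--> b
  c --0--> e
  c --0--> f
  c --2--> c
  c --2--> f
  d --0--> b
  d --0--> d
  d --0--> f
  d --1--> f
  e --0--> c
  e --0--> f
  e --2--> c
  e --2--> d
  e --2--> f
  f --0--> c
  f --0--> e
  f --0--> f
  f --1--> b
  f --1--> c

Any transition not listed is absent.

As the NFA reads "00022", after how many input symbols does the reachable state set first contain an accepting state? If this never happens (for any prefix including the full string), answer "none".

Start in {b}.
Read '0': b→{b}; now {b}.
Read '0': b→{b}; now {b}.
Read '0': b→{b}; now {b}.
Read '2': b→{e}; now {e}.
None of the earlier sets intersect F, but {e} does.

4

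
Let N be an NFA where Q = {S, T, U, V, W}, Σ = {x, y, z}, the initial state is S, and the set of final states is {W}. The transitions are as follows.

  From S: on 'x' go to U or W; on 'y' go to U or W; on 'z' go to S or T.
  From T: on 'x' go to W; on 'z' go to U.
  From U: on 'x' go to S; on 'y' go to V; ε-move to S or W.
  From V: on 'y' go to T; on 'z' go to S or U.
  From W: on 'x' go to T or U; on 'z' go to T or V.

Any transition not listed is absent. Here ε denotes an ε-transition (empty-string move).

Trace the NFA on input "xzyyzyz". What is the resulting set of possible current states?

Start in {S}.
Read 'x': S→{U, W}; union {U, W}; ε-closure = {S, U, W}.
Read 'z': S→{S, T}, U→∅, W→{T, V}; now {S, T, V}.
Read 'y': S→{U, W}, T→∅, V→{T}; union {T, U, W}; ε-closure = {S, T, U, W}.
Read 'y': S→{U, W}, T→∅, U→{V}, W→∅; union {U, V, W}; ε-closure = {S, U, V, W}.
Read 'z': S→{S, T}, U→∅, V→{S, U}, W→{T, V}; union {S, T, U, V}; ε-closure = {S, T, U, V, W}.
Read 'y': S→{U, W}, T→∅, U→{V}, V→{T}, W→∅; union {T, U, V, W}; ε-closure = {S, T, U, V, W}.
Read 'z': S→{S, T}, T→{U}, U→∅, V→{S, U}, W→{T, V}; union {S, T, U, V}; ε-closure = {S, T, U, V, W}.

{S, T, U, V, W}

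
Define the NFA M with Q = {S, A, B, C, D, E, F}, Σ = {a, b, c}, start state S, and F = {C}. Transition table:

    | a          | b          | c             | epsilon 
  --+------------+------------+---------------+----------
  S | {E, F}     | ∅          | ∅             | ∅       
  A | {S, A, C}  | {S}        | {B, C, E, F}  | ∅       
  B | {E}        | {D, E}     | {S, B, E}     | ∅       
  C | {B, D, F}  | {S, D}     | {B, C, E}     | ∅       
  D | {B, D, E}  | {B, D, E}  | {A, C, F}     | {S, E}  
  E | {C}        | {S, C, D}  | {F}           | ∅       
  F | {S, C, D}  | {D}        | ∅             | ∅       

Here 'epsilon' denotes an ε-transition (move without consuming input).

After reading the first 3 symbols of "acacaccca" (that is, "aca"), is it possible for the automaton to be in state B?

No

Start in {S}.
Read 'a': S→{E, F}; now {E, F}.
Read 'c': E→{F}, F→∅; now {F}.
Read 'a': F→{S, C, D}; union {S, C, D}; ε-closure = {S, C, D, E}.
State B is not in {S, C, D, E}.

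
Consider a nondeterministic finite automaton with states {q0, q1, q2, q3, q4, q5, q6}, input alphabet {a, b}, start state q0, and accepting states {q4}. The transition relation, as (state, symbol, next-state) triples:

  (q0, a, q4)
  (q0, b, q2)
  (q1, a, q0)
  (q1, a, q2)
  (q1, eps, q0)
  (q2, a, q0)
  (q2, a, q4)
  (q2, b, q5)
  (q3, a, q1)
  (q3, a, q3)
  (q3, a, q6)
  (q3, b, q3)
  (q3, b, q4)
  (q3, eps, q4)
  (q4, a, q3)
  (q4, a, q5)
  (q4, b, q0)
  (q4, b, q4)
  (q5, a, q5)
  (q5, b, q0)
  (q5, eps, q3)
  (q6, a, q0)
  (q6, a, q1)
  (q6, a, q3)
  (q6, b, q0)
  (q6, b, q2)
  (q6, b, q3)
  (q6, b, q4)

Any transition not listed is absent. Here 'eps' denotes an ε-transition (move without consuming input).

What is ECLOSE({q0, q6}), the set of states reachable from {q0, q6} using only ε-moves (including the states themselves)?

{q0, q6}

Begin with {q0, q6}.
No ε-moves leave this set, so the closure equals the set itself.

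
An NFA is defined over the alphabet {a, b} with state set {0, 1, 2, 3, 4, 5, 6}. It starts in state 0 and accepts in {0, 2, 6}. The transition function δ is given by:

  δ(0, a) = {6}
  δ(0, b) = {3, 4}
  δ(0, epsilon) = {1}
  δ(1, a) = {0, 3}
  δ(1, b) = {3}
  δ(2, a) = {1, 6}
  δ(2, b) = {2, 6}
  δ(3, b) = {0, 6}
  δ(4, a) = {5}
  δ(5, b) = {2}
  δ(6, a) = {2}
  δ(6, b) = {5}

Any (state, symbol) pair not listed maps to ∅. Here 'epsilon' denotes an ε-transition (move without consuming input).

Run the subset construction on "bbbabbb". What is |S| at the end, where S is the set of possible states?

Start: ε-closure({0}) = {0, 1}.
Read 'b': 0→{3, 4}, 1→{3}; now {3, 4}.
Read 'b': 3→{0, 6}, 4→∅; union {0, 6}; ε-closure = {0, 1, 6}.
Read 'b': 0→{3, 4}, 1→{3}, 6→{5}; now {3, 4, 5}.
Read 'a': 3→∅, 4→{5}, 5→∅; now {5}.
Read 'b': 5→{2}; now {2}.
Read 'b': 2→{2, 6}; now {2, 6}.
Read 'b': 2→{2, 6}, 6→{5}; now {2, 5, 6}.
That set has 3 states.

3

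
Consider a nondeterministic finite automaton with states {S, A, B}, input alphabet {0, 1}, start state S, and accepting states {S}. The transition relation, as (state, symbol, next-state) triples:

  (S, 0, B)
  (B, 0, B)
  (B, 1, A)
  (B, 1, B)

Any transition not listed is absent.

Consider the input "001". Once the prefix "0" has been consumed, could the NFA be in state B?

Yes

Start in {S}.
Read '0': S→{B}; now {B}.
State B is in {B}.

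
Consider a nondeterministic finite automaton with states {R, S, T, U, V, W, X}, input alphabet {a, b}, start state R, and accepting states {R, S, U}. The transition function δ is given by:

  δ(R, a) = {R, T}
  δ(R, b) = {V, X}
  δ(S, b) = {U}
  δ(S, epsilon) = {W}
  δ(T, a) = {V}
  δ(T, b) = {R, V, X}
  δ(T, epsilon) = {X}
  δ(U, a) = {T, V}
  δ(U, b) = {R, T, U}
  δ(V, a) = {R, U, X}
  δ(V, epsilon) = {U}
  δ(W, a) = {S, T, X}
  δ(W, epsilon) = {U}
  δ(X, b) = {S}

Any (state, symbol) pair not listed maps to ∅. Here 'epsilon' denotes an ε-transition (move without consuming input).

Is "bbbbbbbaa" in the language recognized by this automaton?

Yes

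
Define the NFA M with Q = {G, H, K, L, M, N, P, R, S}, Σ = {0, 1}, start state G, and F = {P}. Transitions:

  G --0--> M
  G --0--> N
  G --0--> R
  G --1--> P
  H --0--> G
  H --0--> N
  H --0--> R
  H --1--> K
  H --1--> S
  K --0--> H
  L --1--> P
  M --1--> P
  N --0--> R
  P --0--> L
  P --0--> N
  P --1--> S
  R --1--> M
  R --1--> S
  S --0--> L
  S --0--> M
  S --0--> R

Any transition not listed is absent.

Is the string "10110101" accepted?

Yes

Start in {G}.
Read '1': {G} → {P}.
Read '0': {P} → {L, N}.
Read '1': {L, N} → {P}.
Read '1': {P} → {S}.
Read '0': {S} → {L, M, R}.
Read '1': {L, M, R} → {M, P, S}.
Read '0': {M, P, S} → {L, M, N, R}.
Read '1': {L, M, N, R} → {M, P, S}.
The final set {M, P, S} contains the accepting state P.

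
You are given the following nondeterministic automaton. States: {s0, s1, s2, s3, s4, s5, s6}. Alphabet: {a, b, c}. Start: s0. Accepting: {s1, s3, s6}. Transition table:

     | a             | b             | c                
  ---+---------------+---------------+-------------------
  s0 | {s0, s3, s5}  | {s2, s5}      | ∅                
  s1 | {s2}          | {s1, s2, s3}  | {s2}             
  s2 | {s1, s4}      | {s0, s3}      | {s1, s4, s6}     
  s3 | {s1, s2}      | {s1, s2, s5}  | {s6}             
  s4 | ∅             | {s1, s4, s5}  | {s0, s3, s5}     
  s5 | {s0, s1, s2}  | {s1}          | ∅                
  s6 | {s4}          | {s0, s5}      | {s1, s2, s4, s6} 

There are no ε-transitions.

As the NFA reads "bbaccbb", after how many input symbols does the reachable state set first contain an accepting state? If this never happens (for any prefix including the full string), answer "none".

2

Start in {s0}.
Read 'b': s0→{s2, s5}; now {s2, s5}.
Read 'b': s2→{s0, s3}, s5→{s1}; now {s0, s1, s3}.
None of the earlier sets intersect F, but {s0, s1, s3} does.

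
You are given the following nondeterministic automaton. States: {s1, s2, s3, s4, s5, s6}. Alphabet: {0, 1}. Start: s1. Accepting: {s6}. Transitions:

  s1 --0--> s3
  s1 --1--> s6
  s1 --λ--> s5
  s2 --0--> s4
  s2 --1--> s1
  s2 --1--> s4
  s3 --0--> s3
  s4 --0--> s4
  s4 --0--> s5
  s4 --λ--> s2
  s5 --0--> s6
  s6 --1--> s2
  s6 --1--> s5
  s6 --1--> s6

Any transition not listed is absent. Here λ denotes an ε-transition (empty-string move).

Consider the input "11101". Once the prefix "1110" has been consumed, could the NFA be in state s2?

Yes

Start: ε-closure({s1}) = {s1, s5}.
Read '1': s1→{s6}, s5→∅; now {s6}.
Read '1': s6→{s2, s5, s6}; now {s2, s5, s6}.
Read '1': s2→{s1, s4}, s5→∅, s6→{s2, s5, s6}; now {s1, s2, s4, s5, s6}.
Read '0': s1→{s3}, s2→{s4}, s4→{s4, s5}, s5→{s6}, s6→∅; union {s3, s4, s5, s6}; ε-closure = {s2, s3, s4, s5, s6}.
State s2 is in {s2, s3, s4, s5, s6}.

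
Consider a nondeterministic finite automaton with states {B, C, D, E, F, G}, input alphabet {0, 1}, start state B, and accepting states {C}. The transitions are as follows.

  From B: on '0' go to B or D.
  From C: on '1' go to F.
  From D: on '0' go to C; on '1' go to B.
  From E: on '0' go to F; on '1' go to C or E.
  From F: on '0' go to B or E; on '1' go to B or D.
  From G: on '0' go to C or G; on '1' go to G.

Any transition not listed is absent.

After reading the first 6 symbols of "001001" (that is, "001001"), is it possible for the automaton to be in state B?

Yes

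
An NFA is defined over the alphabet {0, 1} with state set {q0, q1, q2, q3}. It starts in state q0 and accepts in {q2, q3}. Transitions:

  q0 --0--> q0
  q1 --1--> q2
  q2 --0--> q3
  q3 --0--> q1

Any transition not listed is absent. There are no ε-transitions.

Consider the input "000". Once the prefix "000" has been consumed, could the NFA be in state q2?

No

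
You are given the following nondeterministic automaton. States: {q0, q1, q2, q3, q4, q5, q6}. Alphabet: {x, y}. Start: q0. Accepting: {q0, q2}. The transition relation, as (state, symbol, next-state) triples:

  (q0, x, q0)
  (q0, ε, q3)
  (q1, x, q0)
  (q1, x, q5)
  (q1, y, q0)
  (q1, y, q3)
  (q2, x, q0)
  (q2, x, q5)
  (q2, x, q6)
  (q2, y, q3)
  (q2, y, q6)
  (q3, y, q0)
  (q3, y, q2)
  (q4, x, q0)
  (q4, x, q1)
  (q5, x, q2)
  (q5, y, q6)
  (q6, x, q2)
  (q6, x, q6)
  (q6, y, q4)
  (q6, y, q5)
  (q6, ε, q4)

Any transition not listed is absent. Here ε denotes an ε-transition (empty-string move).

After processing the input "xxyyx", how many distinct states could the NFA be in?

Start: ε-closure({q0}) = {q0, q3}.
Read 'x': {q0, q3} → {q0, q3}.
Read 'x': {q0, q3} → {q0, q3}.
Read 'y': {q0, q3} → {q0, q2, q3}.
Read 'y': {q0, q2, q3} → {q0, q2, q3, q4, q6}.
Read 'x': {q0, q2, q3, q4, q6} → {q0, q1, q2, q3, q4, q5, q6}.
That set has 7 states.

7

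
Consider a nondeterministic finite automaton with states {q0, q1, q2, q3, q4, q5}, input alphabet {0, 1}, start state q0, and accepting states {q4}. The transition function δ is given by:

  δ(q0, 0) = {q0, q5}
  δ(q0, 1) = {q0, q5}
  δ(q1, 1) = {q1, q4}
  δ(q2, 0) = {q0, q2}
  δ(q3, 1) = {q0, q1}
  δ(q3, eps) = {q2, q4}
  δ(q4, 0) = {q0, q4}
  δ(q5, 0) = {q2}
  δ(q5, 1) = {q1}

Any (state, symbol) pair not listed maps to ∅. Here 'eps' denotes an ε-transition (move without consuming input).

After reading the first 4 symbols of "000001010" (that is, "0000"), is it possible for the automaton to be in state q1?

Start in {q0}.
Read '0': {q0} → {q0, q5}.
Read '0': {q0, q5} → {q0, q2, q5}.
Read '0': {q0, q2, q5} → {q0, q2, q5}.
Read '0': {q0, q2, q5} → {q0, q2, q5}.
State q1 is not in {q0, q2, q5}.

No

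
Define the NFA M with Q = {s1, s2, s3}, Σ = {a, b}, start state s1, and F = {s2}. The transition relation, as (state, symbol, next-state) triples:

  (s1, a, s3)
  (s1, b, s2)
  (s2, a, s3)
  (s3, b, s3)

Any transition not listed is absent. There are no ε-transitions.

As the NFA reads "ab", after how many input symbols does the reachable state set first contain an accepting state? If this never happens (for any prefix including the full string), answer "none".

none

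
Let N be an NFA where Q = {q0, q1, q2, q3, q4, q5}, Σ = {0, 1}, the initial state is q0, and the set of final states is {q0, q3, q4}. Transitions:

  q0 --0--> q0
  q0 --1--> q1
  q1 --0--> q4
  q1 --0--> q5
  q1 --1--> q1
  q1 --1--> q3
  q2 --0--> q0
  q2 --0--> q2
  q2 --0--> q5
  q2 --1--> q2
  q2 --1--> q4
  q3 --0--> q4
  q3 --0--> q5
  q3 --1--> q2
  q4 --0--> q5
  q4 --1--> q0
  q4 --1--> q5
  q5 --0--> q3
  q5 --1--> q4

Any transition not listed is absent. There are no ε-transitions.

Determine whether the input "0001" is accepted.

No

Start in {q0}.
Read '0': q0→{q0}; now {q0}.
Read '0': q0→{q0}; now {q0}.
Read '0': q0→{q0}; now {q0}.
Read '1': q0→{q1}; now {q1}.
The final set {q1} contains no accepting state.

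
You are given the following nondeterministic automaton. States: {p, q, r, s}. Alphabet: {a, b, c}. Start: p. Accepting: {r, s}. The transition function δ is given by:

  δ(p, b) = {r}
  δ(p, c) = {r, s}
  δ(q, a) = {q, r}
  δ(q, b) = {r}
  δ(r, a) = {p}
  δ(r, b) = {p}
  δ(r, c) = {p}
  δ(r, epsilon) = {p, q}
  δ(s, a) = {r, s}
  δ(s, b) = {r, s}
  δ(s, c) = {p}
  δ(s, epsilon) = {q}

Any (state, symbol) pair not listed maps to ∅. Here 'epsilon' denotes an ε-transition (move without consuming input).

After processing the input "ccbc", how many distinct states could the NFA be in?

Start in {p}.
Read 'c': p→{r, s}; union {r, s}; ε-closure = {p, q, r, s}.
Read 'c': p→{r, s}, q→∅, r→{p}, s→{p}; union {p, r, s}; ε-closure = {p, q, r, s}.
Read 'b': p→{r}, q→{r}, r→{p}, s→{r, s}; union {p, r, s}; ε-closure = {p, q, r, s}.
Read 'c': p→{r, s}, q→∅, r→{p}, s→{p}; union {p, r, s}; ε-closure = {p, q, r, s}.
That set has 4 states.

4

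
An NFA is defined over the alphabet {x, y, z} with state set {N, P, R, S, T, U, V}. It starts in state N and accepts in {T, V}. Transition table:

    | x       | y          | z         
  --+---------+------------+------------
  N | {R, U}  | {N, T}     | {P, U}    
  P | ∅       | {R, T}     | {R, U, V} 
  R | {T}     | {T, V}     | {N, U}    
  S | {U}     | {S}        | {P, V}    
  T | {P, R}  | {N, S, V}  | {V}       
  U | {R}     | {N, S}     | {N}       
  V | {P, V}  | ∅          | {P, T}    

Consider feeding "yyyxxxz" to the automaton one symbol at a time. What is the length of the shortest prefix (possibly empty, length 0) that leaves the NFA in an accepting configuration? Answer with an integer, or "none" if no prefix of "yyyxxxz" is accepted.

1

Start in {N}.
Read 'y': {N} → {N, T}.
None of the earlier sets intersect F, but {N, T} does.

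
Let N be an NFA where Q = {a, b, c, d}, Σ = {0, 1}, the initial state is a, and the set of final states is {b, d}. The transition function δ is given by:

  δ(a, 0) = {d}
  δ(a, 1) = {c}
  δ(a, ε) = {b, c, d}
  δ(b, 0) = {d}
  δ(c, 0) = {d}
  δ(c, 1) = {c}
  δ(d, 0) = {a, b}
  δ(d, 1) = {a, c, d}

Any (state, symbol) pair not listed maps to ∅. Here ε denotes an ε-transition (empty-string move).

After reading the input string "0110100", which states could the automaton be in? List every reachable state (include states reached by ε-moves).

{a, b, c, d}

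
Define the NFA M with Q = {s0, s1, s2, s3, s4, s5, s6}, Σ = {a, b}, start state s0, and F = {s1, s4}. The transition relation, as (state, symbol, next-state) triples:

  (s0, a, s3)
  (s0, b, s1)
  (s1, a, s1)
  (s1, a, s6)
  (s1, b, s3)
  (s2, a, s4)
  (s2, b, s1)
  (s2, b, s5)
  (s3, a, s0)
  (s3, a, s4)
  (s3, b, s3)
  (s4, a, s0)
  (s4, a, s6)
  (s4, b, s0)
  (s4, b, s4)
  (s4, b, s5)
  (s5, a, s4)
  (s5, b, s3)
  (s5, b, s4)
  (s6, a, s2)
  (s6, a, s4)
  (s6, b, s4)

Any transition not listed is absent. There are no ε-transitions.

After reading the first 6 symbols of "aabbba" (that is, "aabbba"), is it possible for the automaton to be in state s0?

Yes

Start in {s0}.
Read 'a': s0→{s3}; now {s3}.
Read 'a': s3→{s0, s4}; now {s0, s4}.
Read 'b': s0→{s1}, s4→{s0, s4, s5}; now {s0, s1, s4, s5}.
Read 'b': s0→{s1}, s1→{s3}, s4→{s0, s4, s5}, s5→{s3, s4}; now {s0, s1, s3, s4, s5}.
Read 'b': s0→{s1}, s1→{s3}, s3→{s3}, s4→{s0, s4, s5}, s5→{s3, s4}; now {s0, s1, s3, s4, s5}.
Read 'a': s0→{s3}, s1→{s1, s6}, s3→{s0, s4}, s4→{s0, s6}, s5→{s4}; now {s0, s1, s3, s4, s6}.
State s0 is in {s0, s1, s3, s4, s6}.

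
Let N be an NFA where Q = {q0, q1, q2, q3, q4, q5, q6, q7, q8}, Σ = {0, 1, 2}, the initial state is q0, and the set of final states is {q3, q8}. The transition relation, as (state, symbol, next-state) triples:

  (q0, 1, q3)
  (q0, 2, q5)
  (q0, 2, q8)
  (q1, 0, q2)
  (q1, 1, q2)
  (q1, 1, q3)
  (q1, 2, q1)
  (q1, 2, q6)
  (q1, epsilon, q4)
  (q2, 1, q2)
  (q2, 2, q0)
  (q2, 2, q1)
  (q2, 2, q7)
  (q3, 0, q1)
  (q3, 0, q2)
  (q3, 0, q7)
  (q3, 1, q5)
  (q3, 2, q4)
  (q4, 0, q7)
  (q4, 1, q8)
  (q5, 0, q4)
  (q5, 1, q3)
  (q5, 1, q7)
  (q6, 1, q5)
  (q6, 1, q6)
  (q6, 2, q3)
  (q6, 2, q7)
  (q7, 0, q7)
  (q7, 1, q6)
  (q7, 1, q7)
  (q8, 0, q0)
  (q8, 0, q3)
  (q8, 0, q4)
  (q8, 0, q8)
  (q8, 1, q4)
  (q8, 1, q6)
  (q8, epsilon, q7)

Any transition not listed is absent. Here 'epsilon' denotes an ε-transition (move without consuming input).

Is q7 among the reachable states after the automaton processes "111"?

Yes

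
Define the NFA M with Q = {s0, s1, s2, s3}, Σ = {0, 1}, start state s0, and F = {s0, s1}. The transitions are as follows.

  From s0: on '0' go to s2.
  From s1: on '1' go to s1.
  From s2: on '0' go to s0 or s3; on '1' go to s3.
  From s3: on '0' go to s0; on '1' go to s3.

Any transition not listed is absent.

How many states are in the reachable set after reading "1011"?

0

Start in {s0}.
Read '1': s0→∅; now ∅.
The set is empty and remains empty for the remaining 3 symbols.
That set has 0 states.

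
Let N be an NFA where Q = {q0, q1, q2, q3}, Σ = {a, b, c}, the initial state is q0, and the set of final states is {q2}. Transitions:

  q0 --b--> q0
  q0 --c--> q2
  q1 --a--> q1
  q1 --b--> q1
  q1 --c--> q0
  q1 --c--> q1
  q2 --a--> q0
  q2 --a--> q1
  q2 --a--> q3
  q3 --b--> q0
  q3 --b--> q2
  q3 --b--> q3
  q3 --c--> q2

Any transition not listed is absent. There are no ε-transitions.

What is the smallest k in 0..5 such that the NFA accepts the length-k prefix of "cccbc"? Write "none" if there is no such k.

1

Start in {q0}.
Read 'c': q0→{q2}; now {q2}.
None of the earlier sets intersect F, but {q2} does.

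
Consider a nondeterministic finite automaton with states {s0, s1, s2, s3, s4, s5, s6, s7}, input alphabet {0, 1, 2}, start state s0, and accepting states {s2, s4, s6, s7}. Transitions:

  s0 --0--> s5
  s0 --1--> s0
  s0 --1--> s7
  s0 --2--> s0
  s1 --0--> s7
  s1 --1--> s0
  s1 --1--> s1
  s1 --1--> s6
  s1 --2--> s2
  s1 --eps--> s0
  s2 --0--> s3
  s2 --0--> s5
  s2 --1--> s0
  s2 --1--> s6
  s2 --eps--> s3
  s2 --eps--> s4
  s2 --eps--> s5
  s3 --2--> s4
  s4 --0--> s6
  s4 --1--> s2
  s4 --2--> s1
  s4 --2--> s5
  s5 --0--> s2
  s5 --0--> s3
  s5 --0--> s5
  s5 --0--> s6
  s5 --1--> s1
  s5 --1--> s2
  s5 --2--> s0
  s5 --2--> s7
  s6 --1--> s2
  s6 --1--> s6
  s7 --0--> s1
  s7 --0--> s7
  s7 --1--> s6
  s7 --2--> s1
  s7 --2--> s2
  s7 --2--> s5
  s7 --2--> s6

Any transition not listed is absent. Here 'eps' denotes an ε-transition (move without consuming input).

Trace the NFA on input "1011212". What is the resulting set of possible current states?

{s0, s1, s2, s3, s4, s5, s6, s7}

Start in {s0}.
Read '1': s0→{s0, s7}; now {s0, s7}.
Read '0': s0→{s5}, s7→{s1, s7}; union {s1, s5, s7}; ε-closure = {s0, s1, s5, s7}.
Read '1': s0→{s0, s7}, s1→{s0, s1, s6}, s5→{s1, s2}, s7→{s6}; union {s0, s1, s2, s6, s7}; ε-closure = {s0, s1, s2, s3, s4, s5, s6, s7}.
Read '1': s0→{s0, s7}, s1→{s0, s1, s6}, s2→{s0, s6}, s3→∅, s4→{s2}, s5→{s1, s2}, s6→{s2, s6}, s7→{s6}; union {s0, s1, s2, s6, s7}; ε-closure = {s0, s1, s2, s3, s4, s5, s6, s7}.
Read '2': s0→{s0}, s1→{s2}, s2→∅, s3→{s4}, s4→{s1, s5}, s5→{s0, s7}, s6→∅, s7→{s1, s2, s5, s6}; union {s0, s1, s2, s4, s5, s6, s7}; ε-closure = {s0, s1, s2, s3, s4, s5, s6, s7}.
Read '1': s0→{s0, s7}, s1→{s0, s1, s6}, s2→{s0, s6}, s3→∅, s4→{s2}, s5→{s1, s2}, s6→{s2, s6}, s7→{s6}; union {s0, s1, s2, s6, s7}; ε-closure = {s0, s1, s2, s3, s4, s5, s6, s7}.
Read '2': s0→{s0}, s1→{s2}, s2→∅, s3→{s4}, s4→{s1, s5}, s5→{s0, s7}, s6→∅, s7→{s1, s2, s5, s6}; union {s0, s1, s2, s4, s5, s6, s7}; ε-closure = {s0, s1, s2, s3, s4, s5, s6, s7}.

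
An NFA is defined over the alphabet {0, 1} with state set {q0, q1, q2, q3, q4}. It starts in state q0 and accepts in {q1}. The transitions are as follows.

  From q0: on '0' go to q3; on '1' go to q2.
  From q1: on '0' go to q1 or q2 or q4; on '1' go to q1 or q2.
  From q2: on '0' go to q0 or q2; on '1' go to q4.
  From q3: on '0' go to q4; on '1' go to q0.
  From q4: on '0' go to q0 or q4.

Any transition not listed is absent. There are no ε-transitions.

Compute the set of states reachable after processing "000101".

Start in {q0}.
Read '0': q0→{q3}; now {q3}.
Read '0': q3→{q4}; now {q4}.
Read '0': q4→{q0, q4}; now {q0, q4}.
Read '1': q0→{q2}, q4→∅; now {q2}.
Read '0': q2→{q0, q2}; now {q0, q2}.
Read '1': q0→{q2}, q2→{q4}; now {q2, q4}.

{q2, q4}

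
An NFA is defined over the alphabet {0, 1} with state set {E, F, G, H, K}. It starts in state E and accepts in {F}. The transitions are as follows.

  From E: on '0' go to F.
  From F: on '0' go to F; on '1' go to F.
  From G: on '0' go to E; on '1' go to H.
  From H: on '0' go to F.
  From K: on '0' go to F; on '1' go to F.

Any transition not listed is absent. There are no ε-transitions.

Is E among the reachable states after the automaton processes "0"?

Start in {E}.
Read '0': E→{F}; now {F}.
State E is not in {F}.

No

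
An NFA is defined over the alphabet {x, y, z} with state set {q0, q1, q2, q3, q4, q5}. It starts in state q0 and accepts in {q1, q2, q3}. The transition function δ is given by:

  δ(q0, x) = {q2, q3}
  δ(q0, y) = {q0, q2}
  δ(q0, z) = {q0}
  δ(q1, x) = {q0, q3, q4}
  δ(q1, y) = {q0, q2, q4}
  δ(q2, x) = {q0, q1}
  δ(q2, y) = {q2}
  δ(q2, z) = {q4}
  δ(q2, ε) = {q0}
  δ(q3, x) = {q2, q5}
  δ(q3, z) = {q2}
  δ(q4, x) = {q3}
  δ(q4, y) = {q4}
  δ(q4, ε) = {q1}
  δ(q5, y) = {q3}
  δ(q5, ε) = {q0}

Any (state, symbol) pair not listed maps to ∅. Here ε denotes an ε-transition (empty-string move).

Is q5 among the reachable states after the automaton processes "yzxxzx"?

Start in {q0}.
Read 'y': q0→{q0, q2}; now {q0, q2}.
Read 'z': q0→{q0}, q2→{q4}; union {q0, q4}; ε-closure = {q0, q1, q4}.
Read 'x': q0→{q2, q3}, q1→{q0, q3, q4}, q4→{q3}; union {q0, q2, q3, q4}; ε-closure = {q0, q1, q2, q3, q4}.
Read 'x': q0→{q2, q3}, q1→{q0, q3, q4}, q2→{q0, q1}, q3→{q2, q5}, q4→{q3}; now {q0, q1, q2, q3, q4, q5}.
Read 'z': q0→{q0}, q1→∅, q2→{q4}, q3→{q2}, q4→∅, q5→∅; union {q0, q2, q4}; ε-closure = {q0, q1, q2, q4}.
Read 'x': q0→{q2, q3}, q1→{q0, q3, q4}, q2→{q0, q1}, q4→{q3}; now {q0, q1, q2, q3, q4}.
State q5 is not in {q0, q1, q2, q3, q4}.

No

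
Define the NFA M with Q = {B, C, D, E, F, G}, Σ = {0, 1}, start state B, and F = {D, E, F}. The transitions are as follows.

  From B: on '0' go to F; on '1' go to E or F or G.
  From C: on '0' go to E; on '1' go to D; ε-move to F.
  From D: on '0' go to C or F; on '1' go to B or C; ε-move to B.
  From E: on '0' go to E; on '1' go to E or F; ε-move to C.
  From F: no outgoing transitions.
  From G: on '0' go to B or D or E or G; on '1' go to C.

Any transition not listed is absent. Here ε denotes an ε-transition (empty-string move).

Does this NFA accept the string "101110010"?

Start in {B}.
Read '1': B→{E, F, G}; union {E, F, G}; ε-closure = {C, E, F, G}.
Read '0': C→{E}, E→{E}, F→∅, G→{B, D, E, G}; union {B, D, E, G}; ε-closure = {B, C, D, E, F, G}.
Read '1': B→{E, F, G}, C→{D}, D→{B, C}, E→{E, F}, F→∅, G→{C}; now {B, C, D, E, F, G}.
Read '1': B→{E, F, G}, C→{D}, D→{B, C}, E→{E, F}, F→∅, G→{C}; now {B, C, D, E, F, G}.
Read '1': B→{E, F, G}, C→{D}, D→{B, C}, E→{E, F}, F→∅, G→{C}; now {B, C, D, E, F, G}.
Read '0': B→{F}, C→{E}, D→{C, F}, E→{E}, F→∅, G→{B, D, E, G}; now {B, C, D, E, F, G}.
Read '0': B→{F}, C→{E}, D→{C, F}, E→{E}, F→∅, G→{B, D, E, G}; now {B, C, D, E, F, G}.
Read '1': B→{E, F, G}, C→{D}, D→{B, C}, E→{E, F}, F→∅, G→{C}; now {B, C, D, E, F, G}.
Read '0': B→{F}, C→{E}, D→{C, F}, E→{E}, F→∅, G→{B, D, E, G}; now {B, C, D, E, F, G}.
The final set {B, C, D, E, F, G} contains the accepting states D, E, F.

Yes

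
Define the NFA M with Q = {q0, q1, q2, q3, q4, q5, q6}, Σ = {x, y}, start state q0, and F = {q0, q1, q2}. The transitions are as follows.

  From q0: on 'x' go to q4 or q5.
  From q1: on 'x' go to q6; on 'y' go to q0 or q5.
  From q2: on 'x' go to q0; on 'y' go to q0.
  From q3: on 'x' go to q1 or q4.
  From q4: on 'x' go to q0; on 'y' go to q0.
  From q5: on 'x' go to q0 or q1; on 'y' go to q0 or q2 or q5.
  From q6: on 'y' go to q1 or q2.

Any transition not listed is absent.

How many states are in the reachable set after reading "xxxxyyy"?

Start in {q0}.
Read 'x': q0→{q4, q5}; now {q4, q5}.
Read 'x': q4→{q0}, q5→{q0, q1}; now {q0, q1}.
Read 'x': q0→{q4, q5}, q1→{q6}; now {q4, q5, q6}.
Read 'x': q4→{q0}, q5→{q0, q1}, q6→∅; now {q0, q1}.
Read 'y': q0→∅, q1→{q0, q5}; now {q0, q5}.
Read 'y': q0→∅, q5→{q0, q2, q5}; now {q0, q2, q5}.
Read 'y': q0→∅, q2→{q0}, q5→{q0, q2, q5}; now {q0, q2, q5}.
That set has 3 states.

3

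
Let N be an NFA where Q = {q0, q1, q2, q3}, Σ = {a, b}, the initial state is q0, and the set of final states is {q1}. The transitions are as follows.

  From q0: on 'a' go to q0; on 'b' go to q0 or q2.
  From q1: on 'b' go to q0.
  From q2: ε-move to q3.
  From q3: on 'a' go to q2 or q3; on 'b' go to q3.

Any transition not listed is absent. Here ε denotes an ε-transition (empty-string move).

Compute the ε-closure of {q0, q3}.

Begin with {q0, q3}.
No ε-moves leave this set, so the closure equals the set itself.

{q0, q3}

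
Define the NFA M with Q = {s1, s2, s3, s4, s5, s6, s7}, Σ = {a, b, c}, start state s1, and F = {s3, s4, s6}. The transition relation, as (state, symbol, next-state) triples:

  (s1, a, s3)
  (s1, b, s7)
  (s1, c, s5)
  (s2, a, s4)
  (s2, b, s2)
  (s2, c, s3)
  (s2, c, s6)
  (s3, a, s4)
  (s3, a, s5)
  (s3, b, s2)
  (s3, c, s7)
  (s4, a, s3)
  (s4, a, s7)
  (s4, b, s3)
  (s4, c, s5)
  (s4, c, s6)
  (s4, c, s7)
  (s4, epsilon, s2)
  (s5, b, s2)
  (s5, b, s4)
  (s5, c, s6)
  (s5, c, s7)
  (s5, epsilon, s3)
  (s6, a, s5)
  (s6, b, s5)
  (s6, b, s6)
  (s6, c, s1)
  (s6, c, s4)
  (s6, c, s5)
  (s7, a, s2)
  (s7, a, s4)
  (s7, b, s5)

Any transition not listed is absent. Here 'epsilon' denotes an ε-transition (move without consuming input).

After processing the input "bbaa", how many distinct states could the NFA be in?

Start in {s1}.
Read 'b': {s1} → {s7}.
Read 'b': {s7} → {s3, s5}.
Read 'a': {s3, s5} → {s2, s3, s4, s5}.
Read 'a': {s2, s3, s4, s5} → {s2, s3, s4, s5, s7}.
That set has 5 states.

5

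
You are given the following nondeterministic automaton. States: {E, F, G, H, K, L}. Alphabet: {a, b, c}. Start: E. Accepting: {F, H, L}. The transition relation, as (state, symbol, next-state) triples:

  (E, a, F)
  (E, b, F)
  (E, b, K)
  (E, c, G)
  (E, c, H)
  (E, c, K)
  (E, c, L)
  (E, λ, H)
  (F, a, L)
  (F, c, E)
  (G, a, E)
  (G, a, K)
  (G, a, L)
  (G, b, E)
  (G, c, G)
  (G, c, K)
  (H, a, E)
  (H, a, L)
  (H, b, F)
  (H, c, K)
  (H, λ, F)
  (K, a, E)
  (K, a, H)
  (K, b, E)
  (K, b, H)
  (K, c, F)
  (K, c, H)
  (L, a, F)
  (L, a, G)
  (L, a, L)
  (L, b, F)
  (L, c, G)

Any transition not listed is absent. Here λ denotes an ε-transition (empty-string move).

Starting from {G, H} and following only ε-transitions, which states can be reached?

Begin with {G, H}.
ε-move H → F; add F.

{F, G, H}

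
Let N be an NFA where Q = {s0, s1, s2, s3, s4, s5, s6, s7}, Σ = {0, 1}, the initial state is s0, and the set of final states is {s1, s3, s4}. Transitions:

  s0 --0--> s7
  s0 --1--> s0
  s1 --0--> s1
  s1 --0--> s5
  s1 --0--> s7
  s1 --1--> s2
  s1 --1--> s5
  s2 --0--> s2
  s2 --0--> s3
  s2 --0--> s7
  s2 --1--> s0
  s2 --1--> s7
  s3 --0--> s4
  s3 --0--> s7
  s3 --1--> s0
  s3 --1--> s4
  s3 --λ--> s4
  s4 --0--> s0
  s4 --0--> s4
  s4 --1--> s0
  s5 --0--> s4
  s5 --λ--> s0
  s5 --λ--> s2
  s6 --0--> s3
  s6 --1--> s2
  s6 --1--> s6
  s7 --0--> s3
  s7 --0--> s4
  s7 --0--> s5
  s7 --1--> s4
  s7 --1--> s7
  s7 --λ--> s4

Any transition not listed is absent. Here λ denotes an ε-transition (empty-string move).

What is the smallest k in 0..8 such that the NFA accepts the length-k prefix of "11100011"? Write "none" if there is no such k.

4

Start in {s0}.
Read '1': s0→{s0}; now {s0}.
Read '1': s0→{s0}; now {s0}.
Read '1': s0→{s0}; now {s0}.
Read '0': s0→{s7}; union {s7}; ε-closure = {s4, s7}.
None of the earlier sets intersect F, but {s4, s7} does.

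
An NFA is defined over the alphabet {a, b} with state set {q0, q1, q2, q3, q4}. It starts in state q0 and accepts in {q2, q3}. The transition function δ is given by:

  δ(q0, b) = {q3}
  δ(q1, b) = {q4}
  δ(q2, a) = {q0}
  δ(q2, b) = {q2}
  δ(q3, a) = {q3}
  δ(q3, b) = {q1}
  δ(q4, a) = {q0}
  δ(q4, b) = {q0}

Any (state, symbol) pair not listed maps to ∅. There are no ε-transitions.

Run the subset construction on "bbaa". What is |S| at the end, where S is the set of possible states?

0

Start in {q0}.
Read 'b': q0→{q3}; now {q3}.
Read 'b': q3→{q1}; now {q1}.
Read 'a': q1→∅; now ∅.
The set is empty and remains empty for the remaining 1 symbol.
That set has 0 states.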